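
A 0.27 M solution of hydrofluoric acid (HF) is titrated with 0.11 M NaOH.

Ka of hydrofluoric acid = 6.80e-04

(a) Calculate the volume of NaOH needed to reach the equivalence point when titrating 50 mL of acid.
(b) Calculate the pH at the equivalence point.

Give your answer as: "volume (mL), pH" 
V = 122.7 mL, pH = 8.03

(a) At equivalence: moles acid = moles base.
moles acid = 0.27 × 0.05 = 0.0135 mol; V_NaOH = 0.0135/0.11 = 0.1227 L = 122.7 mL.
(b) At equivalence, all acid → conjugate base A⁻ at [A⁻] = 0.0135/0.1727 = 0.07816 M.
Kb = Kw/Ka = 1.0e-14/6.80e-04 = 1.471e-11; [OH⁻] = √(Kb·[A⁻]) = 1.072e-06; pOH = 5.97; pH = 14 − pOH = 8.03.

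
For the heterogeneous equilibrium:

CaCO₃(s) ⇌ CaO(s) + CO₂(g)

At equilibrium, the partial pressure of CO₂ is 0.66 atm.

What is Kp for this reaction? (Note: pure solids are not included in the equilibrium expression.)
K_p = 0.66

Solids (CaCO₃, CaO) have activity 1 and are excluded.
Kp = P(CO₂) = 0.66.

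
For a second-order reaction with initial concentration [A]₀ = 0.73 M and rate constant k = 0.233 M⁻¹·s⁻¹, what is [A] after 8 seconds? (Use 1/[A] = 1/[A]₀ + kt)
0.3092 M

1/[A] = 1/[A]₀ + k·t = 1/0.73 + (0.233)·(8) = 1.3699 + 1.8640 = 3.2339
[A] = 1/3.2339 = 0.3092 M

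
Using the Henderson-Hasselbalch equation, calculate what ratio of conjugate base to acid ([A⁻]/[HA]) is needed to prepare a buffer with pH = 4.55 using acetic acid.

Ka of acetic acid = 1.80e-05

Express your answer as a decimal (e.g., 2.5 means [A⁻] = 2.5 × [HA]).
[A⁻]/[HA] = 0.639

pKa = −log(1.80e-05) = 4.7447. pH = pKa + log([A⁻]/[HA]). 4.55 = 4.7447 + log(ratio). log(ratio) = 4.55 − 4.7447 = -0.1947. ratio = 10^(-0.1947) = 0.639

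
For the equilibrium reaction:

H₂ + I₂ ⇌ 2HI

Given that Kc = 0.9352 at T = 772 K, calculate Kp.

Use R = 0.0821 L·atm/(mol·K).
K_p = 0.9352

Δn = (moles gaseous products) − (moles gaseous reactants) = 0
T = 772 K; RT = 0.0821 × 772 = 63.3812
Kp = Kc·(RT)^Δn = 0.9352 × (63.3812)^0 = 0.9352 × 1 = 0.9352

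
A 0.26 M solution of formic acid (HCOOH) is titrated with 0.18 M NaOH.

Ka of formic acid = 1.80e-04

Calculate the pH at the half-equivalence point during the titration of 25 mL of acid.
pH = pKa = 3.74

At the half-equivalence point, [HA] = [A⁻], so by Henderson–Hasselbalch pH = pKa + log(1) = pKa.
pKa = −log(1.80e-04) = 3.74.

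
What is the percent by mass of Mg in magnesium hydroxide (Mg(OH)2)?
Mass of Mg in formula = 24.31 × 1 = 24.31 g/mol
Molar mass = 58.33 g/mol
% Mg = (24.31/58.33) × 100% = 41.68%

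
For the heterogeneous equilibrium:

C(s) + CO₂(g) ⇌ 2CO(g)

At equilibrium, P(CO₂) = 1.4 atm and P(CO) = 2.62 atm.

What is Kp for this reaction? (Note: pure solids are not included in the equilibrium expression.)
K_p = 4.903

Solid C is excluded.
Kp = P(CO)²/P(CO₂) = (2.62)²/1.4 = 6.864/1.4 = 4.903.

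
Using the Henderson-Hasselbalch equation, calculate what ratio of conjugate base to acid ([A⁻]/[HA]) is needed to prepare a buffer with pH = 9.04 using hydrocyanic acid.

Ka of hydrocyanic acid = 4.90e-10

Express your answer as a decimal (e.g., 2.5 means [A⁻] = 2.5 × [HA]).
[A⁻]/[HA] = 0.537

pKa = −log(4.90e-10) = 9.3098. pH = pKa + log([A⁻]/[HA]). 9.04 = 9.3098 + log(ratio). log(ratio) = 9.04 − 9.3098 = -0.2698. ratio = 10^(-0.2698) = 0.537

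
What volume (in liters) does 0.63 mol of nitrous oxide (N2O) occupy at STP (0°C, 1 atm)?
At STP, 1 mol of gas occupies 22.4 L
Volume = 0.63 mol × 22.4 L/mol = 14.11 L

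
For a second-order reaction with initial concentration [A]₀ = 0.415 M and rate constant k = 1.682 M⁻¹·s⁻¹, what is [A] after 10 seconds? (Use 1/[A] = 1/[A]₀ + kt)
0.0520 M

1/[A] = 1/[A]₀ + k·t = 1/0.415 + (1.682)·(10) = 2.4096 + 16.8200 = 19.2296
[A] = 1/19.2296 = 0.0520 M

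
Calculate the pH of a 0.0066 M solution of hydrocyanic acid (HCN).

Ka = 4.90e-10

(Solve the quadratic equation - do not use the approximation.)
pH = 5.75

x² + Ka×x - Ka×C = 0. Using quadratic formula: [H⁺] = 1.7981e-06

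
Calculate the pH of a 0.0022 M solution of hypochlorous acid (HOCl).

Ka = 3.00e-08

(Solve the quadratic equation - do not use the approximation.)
pH = 5.09

x² + Ka×x - Ka×C = 0. Using quadratic formula: [H⁺] = 8.1091e-06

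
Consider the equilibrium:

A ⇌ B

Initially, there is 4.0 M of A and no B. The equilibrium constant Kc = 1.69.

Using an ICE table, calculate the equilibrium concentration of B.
[B] = 2.513 M

ICE: [A] = 4.0 − x, [B] = x.
Kc = x/(4.0 − x) = 1.69 ⇒ x = 1.69·4.0/(1 + 1.69) = 6.76/2.69 = 2.513.
[B] = x = 2.513 M.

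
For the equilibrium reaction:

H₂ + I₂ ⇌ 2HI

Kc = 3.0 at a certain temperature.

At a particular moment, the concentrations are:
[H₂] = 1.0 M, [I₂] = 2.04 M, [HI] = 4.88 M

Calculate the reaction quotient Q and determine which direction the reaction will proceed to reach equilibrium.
Q = 11.674, Q > K, reaction proceeds reverse (toward reactants)

Q = ([HI]^2) / ([H₂] × [I₂])
  = ((4.88)^2) / ((1.0)·(2.04)) = 23.814/2.04 = 11.67
Since Q = 11.67 > Kc = 3.0, the reaction proceeds reverse (toward reactants) to reach equilibrium.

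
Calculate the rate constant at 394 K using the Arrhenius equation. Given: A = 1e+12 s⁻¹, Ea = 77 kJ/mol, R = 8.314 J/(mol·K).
6.18e+01 s⁻¹

k = A·exp(-Ea/(R·T)) = 1e+12·exp(-77000/(8.314·394)) = 1e+12·exp(-23.5063) = 1e+12·6.1850e-11 = 6.18e+01 s⁻¹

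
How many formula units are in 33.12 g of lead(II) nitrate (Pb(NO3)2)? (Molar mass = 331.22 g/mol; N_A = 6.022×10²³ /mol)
Moles = 33.12 g ÷ 331.22 g/mol = 0.099994 mol
Formula units = 0.099994 mol × 6.022×10²³ /mol = 6.022e+22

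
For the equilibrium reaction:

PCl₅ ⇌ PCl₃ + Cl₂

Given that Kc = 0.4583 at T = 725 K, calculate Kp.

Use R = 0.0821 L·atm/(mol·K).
K_p = 27.2792

Δn = (moles gaseous products) − (moles gaseous reactants) = 1
T = 725 K; RT = 0.0821 × 725 = 59.5225
Kp = Kc·(RT)^Δn = 0.4583 × (59.5225)^1 = 0.4583 × 59.5225 = 27.2792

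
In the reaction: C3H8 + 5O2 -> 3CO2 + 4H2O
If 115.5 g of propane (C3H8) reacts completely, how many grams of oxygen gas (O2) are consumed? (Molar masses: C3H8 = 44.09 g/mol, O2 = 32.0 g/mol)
Moles of C3H8 = 115.5 g ÷ 44.09 g/mol = 2.61964 mol
Mole ratio: 5 mol O2 / 1 mol C3H8
Moles of O2 = 2.61964 × (5/1) = 13.0982 mol
Mass of O2 = 13.0982 mol × 32.0 g/mol = 419.1 g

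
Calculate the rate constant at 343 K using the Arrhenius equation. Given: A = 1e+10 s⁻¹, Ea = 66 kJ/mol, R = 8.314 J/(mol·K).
8.88e-01 s⁻¹

k = A·exp(-Ea/(R·T)) = 1e+10·exp(-66000/(8.314·343)) = 1e+10·exp(-23.1441) = 1e+10·8.8850e-11 = 8.88e-01 s⁻¹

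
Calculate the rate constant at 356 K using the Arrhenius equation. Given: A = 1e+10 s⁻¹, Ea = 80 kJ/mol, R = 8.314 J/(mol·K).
1.83e-02 s⁻¹

k = A·exp(-Ea/(R·T)) = 1e+10·exp(-80000/(8.314·356)) = 1e+10·exp(-27.0290) = 1e+10·1.8258e-12 = 1.83e-02 s⁻¹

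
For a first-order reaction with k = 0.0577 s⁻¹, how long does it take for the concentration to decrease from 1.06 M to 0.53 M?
12.01 s

From ln[A] = ln[A]₀ - k·t: t = ln([A]₀/[A])/k = ln(1.06/0.53)/0.0577 = ln(2.0000)/0.0577 = 0.6931/0.0577 = 12.01 s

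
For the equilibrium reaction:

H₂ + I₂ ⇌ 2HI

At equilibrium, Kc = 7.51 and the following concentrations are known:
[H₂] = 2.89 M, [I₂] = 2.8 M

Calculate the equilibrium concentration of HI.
[HI] = 7.7956 M

Kc = ([HI]^2) / ([H₂] × [I₂]) = 7.51
[HI]^2 = Kc · (reactant terms)/(other product terms) = 7.51 · 8.092 / 1 = 60.771
[HI] = (60.771)^(1/2) = 7.7956 M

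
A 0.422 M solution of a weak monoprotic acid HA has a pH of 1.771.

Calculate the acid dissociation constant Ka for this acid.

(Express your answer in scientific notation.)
K_a = 7.09e-04

[H⁺] = 10^(−pH) = 10^(−1.771) = 1.694e-02 M. For HA ⇌ H⁺ + A⁻, Ka = x²/(C − x) = (1.694e-02)²/(0.422 − 1.694e-02) = 7.09e-04.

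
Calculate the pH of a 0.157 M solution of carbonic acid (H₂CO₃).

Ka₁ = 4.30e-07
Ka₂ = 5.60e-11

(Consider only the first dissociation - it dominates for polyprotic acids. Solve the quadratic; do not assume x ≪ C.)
pH = 3.59

x² + Ka₁·x − Ka₁·C = 0 with Ka₁ = 4.30e-07, C = 0.157.
x = (−Ka₁ + √(Ka₁² + 4·Ka₁·C))/2 = 2.5961e-04 M, so pH = 3.59.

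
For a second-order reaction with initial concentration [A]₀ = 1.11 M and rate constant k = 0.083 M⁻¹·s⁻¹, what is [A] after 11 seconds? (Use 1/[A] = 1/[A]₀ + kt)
0.5513 M

1/[A] = 1/[A]₀ + k·t = 1/1.11 + (0.083)·(11) = 0.9009 + 0.9130 = 1.8139
[A] = 1/1.8139 = 0.5513 M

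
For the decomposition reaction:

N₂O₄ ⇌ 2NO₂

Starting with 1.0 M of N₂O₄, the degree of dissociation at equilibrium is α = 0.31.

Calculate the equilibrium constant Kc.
K_c = 0.5571

x = α·[A]₀ = 0.31 × 1.0 = 0.31 M dissociated.
At eq: [N₂O₄] = 1.0 − 0.31 = 0.69 M; [NO₂] = 2x = 0.62 M.
Kc = [NO₂]²/[N₂O₄] = (0.62)²/0.69 = 0.5571.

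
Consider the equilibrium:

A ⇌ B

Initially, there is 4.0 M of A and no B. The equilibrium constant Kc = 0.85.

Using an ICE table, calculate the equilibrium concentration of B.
[B] = 1.838 M

ICE: [A] = 4.0 − x, [B] = x.
Kc = x/(4.0 − x) = 0.85 ⇒ x = 0.85·4.0/(1 + 0.85) = 3.4/1.85 = 1.838.
[B] = x = 1.838 M.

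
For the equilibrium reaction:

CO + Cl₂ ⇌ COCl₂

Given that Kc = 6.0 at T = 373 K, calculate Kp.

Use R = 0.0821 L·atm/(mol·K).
K_p = 0.1959

Δn = (moles gaseous products) − (moles gaseous reactants) = -1
T = 373 K; RT = 0.0821 × 373 = 30.6233
Kp = Kc·(RT)^Δn = 6.0 × (30.6233)^-1 = 6.0 × 0.0326549 = 0.1959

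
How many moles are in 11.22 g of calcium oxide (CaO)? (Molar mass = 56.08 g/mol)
Moles = 11.22 g ÷ 56.08 g/mol = 0.2001 mol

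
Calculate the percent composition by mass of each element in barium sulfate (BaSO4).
Ba: 58.84%, S: 13.74%, O: 27.42%

Molar mass of BaSO4 = 233.4 g/mol
% Ba = (1 × 137.33) / 233.4 × 100% = 137.33 / 233.4 × 100% = 58.84%
% S = (1 × 32.07) / 233.4 × 100% = 32.07 / 233.4 × 100% = 13.74%
% O = (4 × 16.0) / 233.4 × 100% = 64 / 233.4 × 100% = 27.42%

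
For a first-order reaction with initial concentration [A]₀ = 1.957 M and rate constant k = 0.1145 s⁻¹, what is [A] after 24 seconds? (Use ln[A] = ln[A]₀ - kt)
0.1254 M

ln[A] = ln[A]₀ - k·t = ln(1.957) - (0.1145)·(24) = 0.6714 - 2.7480 = -2.0766
[A] = e^(-2.0766) = 0.1254 M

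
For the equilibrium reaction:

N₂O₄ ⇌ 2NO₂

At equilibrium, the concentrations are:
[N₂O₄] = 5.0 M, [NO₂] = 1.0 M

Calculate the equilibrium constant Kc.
K_c = 0.2000

Kc = ([NO₂]^2) / ([N₂O₄])
   = ((1.0)^2) / ((5.0))
   = 1 / 5 = 0.2000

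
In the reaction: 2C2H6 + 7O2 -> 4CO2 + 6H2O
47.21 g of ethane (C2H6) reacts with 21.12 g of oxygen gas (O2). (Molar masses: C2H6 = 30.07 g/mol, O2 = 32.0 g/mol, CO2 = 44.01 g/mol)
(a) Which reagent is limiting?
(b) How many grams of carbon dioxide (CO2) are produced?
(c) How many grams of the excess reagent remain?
(a) O2, (b) 16.6 g, (c) 41.54 g

Moles of C2H6 = 47.21 g ÷ 30.07 g/mol = 1.57 mol
Moles of O2 = 21.12 g ÷ 32.0 g/mol = 0.66 mol
Moles ÷ coefficient: C2H6: 1.57/2 = 0.785, O2: 0.66/7 = 0.09429
(a) O2 has the smaller value, so O2 is the limiting reagent.
(b) Moles of CO2 = 0.66 mol O2 × (4/7) = 0.377143 mol; mass = 0.377143 mol × 44.01 g/mol = 16.6 g
(c) C2H6 consumed = 0.66 × (2/7) = 0.188571 mol; remaining = 1.57 − 0.188571 = 1.38143 mol; mass = 1.38143 mol × 30.07 g/mol = 41.54 g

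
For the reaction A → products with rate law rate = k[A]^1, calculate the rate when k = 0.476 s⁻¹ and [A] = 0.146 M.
0.0695 M/s

rate = k·[A]^1 = 0.476·(0.146)^1 = 0.476·0.146 = 0.0695 M/s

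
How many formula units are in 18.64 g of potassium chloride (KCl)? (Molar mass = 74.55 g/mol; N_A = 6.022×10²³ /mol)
Moles = 18.64 g ÷ 74.55 g/mol = 0.250034 mol
Formula units = 0.250034 mol × 6.022×10²³ /mol = 1.506e+23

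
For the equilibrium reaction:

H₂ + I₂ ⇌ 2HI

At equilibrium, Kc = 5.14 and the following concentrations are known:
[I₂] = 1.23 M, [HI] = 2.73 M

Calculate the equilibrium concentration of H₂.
[H₂] = 1.1788 M

Kc = ([HI]^2) / ([H₂] × [I₂]) = 5.14
[H₂]^1 = (product terms)/(Kc · other reactant terms) = 7.4529 / (5.14 · 1.23) = 1.1788
[H₂] = 1.1788 M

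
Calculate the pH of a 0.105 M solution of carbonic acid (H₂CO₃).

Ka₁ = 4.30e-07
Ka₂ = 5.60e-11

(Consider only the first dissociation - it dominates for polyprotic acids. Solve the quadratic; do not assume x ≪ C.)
pH = 3.67

x² + Ka₁·x − Ka₁·C = 0 with Ka₁ = 4.30e-07, C = 0.105.
x = (−Ka₁ + √(Ka₁² + 4·Ka₁·C))/2 = 2.1227e-04 M, so pH = 3.67.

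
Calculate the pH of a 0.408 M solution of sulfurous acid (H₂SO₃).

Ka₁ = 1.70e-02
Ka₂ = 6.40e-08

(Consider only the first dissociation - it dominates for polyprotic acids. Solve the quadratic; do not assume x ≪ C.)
pH = 1.12

x² + Ka₁·x − Ka₁·C = 0 with Ka₁ = 1.70e-02, C = 0.408.
x = (−Ka₁ + √(Ka₁² + 4·Ka₁·C))/2 = 7.5215e-02 M, so pH = 1.12.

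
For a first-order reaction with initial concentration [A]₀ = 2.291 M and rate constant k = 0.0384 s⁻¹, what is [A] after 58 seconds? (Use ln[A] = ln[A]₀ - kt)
0.2470 M

ln[A] = ln[A]₀ - k·t = ln(2.291) - (0.0384)·(58) = 0.8290 - 2.2272 = -1.3982
[A] = e^(-1.3982) = 0.2470 M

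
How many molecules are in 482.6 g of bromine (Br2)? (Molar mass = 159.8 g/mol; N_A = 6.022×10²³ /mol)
Moles = 482.6 g ÷ 159.8 g/mol = 3.02003 mol
Molecules = 3.02003 mol × 6.022×10²³ /mol = 1.819e+24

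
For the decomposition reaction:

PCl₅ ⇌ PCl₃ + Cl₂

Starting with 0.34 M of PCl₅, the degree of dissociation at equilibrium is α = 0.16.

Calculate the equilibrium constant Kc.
K_c = 0.0104

x = α·[A]₀ = 0.16 × 0.34 = 0.0544 M dissociated.
At eq: [PCl₅] = 0.34 − 0.0544 = 0.2856 M; [PCl₃] = [Cl₂] = x = 0.0544 M.
Kc = [PCl₃][Cl₂]/[PCl₅] = (0.0544)²/0.2856 = 0.01036.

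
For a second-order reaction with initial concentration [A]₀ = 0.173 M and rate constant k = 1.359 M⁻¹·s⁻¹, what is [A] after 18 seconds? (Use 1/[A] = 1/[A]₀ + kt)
0.0331 M

1/[A] = 1/[A]₀ + k·t = 1/0.173 + (1.359)·(18) = 5.7803 + 24.4620 = 30.2423
[A] = 1/30.2423 = 0.0331 M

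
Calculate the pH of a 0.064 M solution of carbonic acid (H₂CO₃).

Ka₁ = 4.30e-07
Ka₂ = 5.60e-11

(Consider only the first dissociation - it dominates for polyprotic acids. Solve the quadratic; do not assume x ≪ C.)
pH = 3.78

x² + Ka₁·x − Ka₁·C = 0 with Ka₁ = 4.30e-07, C = 0.064.
x = (−Ka₁ + √(Ka₁² + 4·Ka₁·C))/2 = 1.6568e-04 M, so pH = 3.78.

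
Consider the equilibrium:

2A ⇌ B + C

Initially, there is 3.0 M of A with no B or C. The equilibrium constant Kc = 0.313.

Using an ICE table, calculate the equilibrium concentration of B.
[B] = 0.792 M

ICE: [A] = 3.0 − 2x, [B] = [C] = x.
Kc = x²/(3.0 − 2x)² = 0.313 ⇒ √Kc = x/(3.0 − 2x).
x = √0.313·3.0/(1 + 2√0.313) = 0.55946·3.0/2.1189 = 0.79209.
[B] = x = 0.792 M.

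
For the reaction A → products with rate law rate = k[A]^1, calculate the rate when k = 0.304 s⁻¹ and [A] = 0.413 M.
0.1256 M/s

rate = k·[A]^1 = 0.304·(0.413)^1 = 0.304·0.413 = 0.1256 M/s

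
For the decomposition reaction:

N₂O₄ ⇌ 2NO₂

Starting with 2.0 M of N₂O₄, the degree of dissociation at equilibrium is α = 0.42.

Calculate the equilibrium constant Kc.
K_c = 2.4331

x = α·[A]₀ = 0.42 × 2.0 = 0.84 M dissociated.
At eq: [N₂O₄] = 2.0 − 0.84 = 1.16 M; [NO₂] = 2x = 1.68 M.
Kc = [NO₂]²/[N₂O₄] = (1.68)²/1.16 = 2.433.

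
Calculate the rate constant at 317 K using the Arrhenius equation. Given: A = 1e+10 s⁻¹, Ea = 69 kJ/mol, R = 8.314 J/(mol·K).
4.26e-02 s⁻¹

k = A·exp(-Ea/(R·T)) = 1e+10·exp(-69000/(8.314·317)) = 1e+10·exp(-26.1806) = 1e+10·4.2649e-12 = 4.26e-02 s⁻¹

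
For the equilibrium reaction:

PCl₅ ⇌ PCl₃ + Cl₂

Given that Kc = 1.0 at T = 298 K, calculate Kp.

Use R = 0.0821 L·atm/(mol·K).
K_p = 24.4658

Δn = (moles gaseous products) − (moles gaseous reactants) = 1
T = 298 K; RT = 0.0821 × 298 = 24.4658
Kp = Kc·(RT)^Δn = 1.0 × (24.4658)^1 = 1.0 × 24.4658 = 24.4658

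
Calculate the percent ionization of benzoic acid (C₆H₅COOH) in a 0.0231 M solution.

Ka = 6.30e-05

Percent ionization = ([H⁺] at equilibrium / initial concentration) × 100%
Percent ionization = 5.09%

Let x = [H⁺]. Ka = x²/(C - x) ⇒ x² + (6.30e-05)x - (6.30e-05)(0.0231) = 0. x = 1.1753e-03. Percent = (1.1753e-03/0.0231) × 100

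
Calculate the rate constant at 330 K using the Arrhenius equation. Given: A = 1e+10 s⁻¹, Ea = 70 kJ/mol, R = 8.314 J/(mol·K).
8.31e-02 s⁻¹

k = A·exp(-Ea/(R·T)) = 1e+10·exp(-70000/(8.314·330)) = 1e+10·exp(-25.5137) = 1e+10·8.3085e-12 = 8.31e-02 s⁻¹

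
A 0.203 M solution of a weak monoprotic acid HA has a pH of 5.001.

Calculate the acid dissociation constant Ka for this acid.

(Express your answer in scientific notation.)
K_a = 4.90e-10

[H⁺] = 10^(−pH) = 10^(−5.001) = 9.977e-06 M. For HA ⇌ H⁺ + A⁻, Ka = x²/(C − x) = (9.977e-06)²/(0.203 − 9.977e-06) = 4.90e-10.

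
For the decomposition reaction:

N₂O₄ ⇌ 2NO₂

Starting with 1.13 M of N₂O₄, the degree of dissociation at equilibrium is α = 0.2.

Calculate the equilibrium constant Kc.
K_c = 0.2260

x = α·[A]₀ = 0.2 × 1.13 = 0.226 M dissociated.
At eq: [N₂O₄] = 1.13 − 0.226 = 0.904 M; [NO₂] = 2x = 0.452 M.
Kc = [NO₂]²/[N₂O₄] = (0.452)²/0.904 = 0.226.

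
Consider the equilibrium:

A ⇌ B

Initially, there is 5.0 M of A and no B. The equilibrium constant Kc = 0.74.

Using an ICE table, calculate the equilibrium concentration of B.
[B] = 2.126 M

ICE: [A] = 5.0 − x, [B] = x.
Kc = x/(5.0 − x) = 0.74 ⇒ x = 0.74·5.0/(1 + 0.74) = 3.7/1.74 = 2.126.
[B] = x = 2.126 M.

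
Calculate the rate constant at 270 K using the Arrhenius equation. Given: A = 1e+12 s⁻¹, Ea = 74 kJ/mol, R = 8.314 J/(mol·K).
4.82e-03 s⁻¹

k = A·exp(-Ea/(R·T)) = 1e+12·exp(-74000/(8.314·270)) = 1e+12·exp(-32.9654) = 1e+12·4.8231e-15 = 4.82e-03 s⁻¹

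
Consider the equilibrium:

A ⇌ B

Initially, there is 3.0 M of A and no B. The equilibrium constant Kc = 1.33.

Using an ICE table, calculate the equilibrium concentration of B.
[B] = 1.712 M

ICE: [A] = 3.0 − x, [B] = x.
Kc = x/(3.0 − x) = 1.33 ⇒ x = 1.33·3.0/(1 + 1.33) = 3.99/2.33 = 1.712.
[B] = x = 1.712 M.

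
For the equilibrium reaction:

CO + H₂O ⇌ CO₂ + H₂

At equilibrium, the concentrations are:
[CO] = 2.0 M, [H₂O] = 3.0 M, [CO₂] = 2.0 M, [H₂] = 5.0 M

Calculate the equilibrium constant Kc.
K_c = 1.6667

Kc = ([CO₂] × [H₂]) / ([CO] × [H₂O])
   = ((2.0)·(5.0)) / ((2.0)·(3.0))
   = 10 / 6 = 1.6667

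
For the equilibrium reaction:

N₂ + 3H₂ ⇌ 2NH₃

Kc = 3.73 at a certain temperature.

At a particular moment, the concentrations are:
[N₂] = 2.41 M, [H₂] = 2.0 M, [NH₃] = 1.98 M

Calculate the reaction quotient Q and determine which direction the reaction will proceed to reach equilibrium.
Q = 0.203, Q < K, reaction proceeds forward (toward products)

Q = ([NH₃]^2) / ([N₂] × [H₂]^3)
  = ((1.98)^2) / ((2.41)·(2.0)^3) = 3.9204/19.28 = 0.2033
Since Q = 0.2033 < Kc = 3.73, the reaction proceeds forward (toward products) to reach equilibrium.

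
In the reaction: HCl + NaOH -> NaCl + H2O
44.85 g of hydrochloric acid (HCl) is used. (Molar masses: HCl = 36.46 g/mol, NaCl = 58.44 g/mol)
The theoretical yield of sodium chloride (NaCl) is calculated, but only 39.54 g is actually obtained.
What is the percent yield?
Moles of HCl = 44.85 g ÷ 36.46 g/mol = 1.23012 mol
Mole ratio: 1 mol NaCl / 1 mol HCl
Moles of NaCl = 1.23012 × (1/1) = 1.23012 mol
Theoretical yield = 1.23012 mol × 58.44 g/mol = 71.888 g
Actual yield = 39.54 g
Percent yield = (39.54 / 71.888) × 100% = 55.0%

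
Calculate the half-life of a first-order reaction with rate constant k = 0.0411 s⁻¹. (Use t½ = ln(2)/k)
16.86 s

t½ = ln(2)/k = 0.6931/0.0411 = 16.86 s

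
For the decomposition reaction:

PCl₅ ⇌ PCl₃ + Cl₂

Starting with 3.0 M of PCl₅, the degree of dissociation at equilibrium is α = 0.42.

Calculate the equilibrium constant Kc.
K_c = 0.9124

x = α·[A]₀ = 0.42 × 3.0 = 1.26 M dissociated.
At eq: [PCl₅] = 3.0 − 1.26 = 1.74 M; [PCl₃] = [Cl₂] = x = 1.26 M.
Kc = [PCl₃][Cl₂]/[PCl₅] = (1.26)²/1.74 = 0.9124.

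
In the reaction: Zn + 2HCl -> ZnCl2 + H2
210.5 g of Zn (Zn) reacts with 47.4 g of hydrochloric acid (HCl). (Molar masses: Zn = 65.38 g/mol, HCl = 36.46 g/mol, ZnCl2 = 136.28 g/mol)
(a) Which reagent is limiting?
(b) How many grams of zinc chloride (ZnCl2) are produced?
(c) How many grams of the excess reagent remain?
(a) HCl, (b) 88.59 g, (c) 168 g

Moles of Zn = 210.5 g ÷ 65.38 g/mol = 3.21964 mol
Moles of HCl = 47.4 g ÷ 36.46 g/mol = 1.30005 mol
Moles ÷ coefficient: Zn: 3.21964/1 = 3.22, HCl: 1.30005/2 = 0.65
(a) HCl has the smaller value, so HCl is the limiting reagent.
(b) Moles of ZnCl2 = 1.30005 mol HCl × (1/2) = 0.650027 mol; mass = 0.650027 mol × 136.28 g/mol = 88.59 g
(c) Zn consumed = 1.30005 × (1/2) = 0.650027 mol; remaining = 3.21964 − 0.650027 = 2.56961 mol; mass = 2.56961 mol × 65.38 g/mol = 168 g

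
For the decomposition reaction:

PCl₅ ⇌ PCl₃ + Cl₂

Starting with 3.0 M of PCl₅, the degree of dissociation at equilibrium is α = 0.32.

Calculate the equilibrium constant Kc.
K_c = 0.4518

x = α·[A]₀ = 0.32 × 3.0 = 0.96 M dissociated.
At eq: [PCl₅] = 3.0 − 0.96 = 2.04 M; [PCl₃] = [Cl₂] = x = 0.96 M.
Kc = [PCl₃][Cl₂]/[PCl₅] = (0.96)²/2.04 = 0.4518.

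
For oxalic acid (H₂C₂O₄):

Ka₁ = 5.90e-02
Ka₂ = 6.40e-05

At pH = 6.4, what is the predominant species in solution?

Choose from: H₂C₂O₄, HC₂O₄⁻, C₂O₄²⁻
C₂O₄²⁻

pKa1 = 1.23, pKa2 = 4.19. Each pKa is the crossover between adjacent species; pH = 6.4 lies in the region where C₂O₄²⁻ predominates.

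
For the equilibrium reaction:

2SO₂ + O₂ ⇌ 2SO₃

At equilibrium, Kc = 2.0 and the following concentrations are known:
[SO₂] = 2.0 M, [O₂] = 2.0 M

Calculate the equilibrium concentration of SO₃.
[SO₃] = 4.0000 M

Kc = ([SO₃]^2) / ([SO₂]^2 × [O₂]) = 2.0
[SO₃]^2 = Kc · (reactant terms)/(other product terms) = 2.0 · 8 / 1 = 16
[SO₃] = (16)^(1/2) = 4.0000 M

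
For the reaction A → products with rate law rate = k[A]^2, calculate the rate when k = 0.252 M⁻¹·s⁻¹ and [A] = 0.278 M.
0.01948 M/s

rate = k·[A]^2 = 0.252·(0.278)^2 = 0.252·0.077284 = 0.01948 M/s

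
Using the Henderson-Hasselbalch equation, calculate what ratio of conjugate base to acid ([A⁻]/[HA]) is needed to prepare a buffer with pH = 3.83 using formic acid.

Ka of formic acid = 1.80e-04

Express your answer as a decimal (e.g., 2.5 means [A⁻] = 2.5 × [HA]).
[A⁻]/[HA] = 1.217

pKa = −log(1.80e-04) = 3.7447. pH = pKa + log([A⁻]/[HA]). 3.83 = 3.7447 + log(ratio). log(ratio) = 3.83 − 3.7447 = 0.0853. ratio = 10^(0.0853) = 1.217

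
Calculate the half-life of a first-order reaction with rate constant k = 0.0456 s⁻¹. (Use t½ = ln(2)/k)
15.20 s

t½ = ln(2)/k = 0.6931/0.0456 = 15.20 s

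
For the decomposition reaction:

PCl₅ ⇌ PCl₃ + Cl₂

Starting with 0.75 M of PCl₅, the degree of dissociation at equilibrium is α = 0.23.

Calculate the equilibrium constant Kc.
K_c = 0.0515

x = α·[A]₀ = 0.23 × 0.75 = 0.1725 M dissociated.
At eq: [PCl₅] = 0.75 − 0.1725 = 0.5775 M; [PCl₃] = [Cl₂] = x = 0.1725 M.
Kc = [PCl₃][Cl₂]/[PCl₅] = (0.1725)²/0.5775 = 0.05153.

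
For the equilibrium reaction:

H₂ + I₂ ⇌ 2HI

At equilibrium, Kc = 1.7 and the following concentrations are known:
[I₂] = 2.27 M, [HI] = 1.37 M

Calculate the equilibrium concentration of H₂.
[H₂] = 0.4864 M

Kc = ([HI]^2) / ([H₂] × [I₂]) = 1.7
[H₂]^1 = (product terms)/(Kc · other reactant terms) = 1.8769 / (1.7 · 2.27) = 0.48637
[H₂] = 0.4864 M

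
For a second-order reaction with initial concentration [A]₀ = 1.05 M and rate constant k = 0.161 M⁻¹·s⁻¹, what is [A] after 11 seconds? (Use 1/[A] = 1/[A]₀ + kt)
0.3672 M

1/[A] = 1/[A]₀ + k·t = 1/1.05 + (0.161)·(11) = 0.9524 + 1.7710 = 2.7234
[A] = 1/2.7234 = 0.3672 M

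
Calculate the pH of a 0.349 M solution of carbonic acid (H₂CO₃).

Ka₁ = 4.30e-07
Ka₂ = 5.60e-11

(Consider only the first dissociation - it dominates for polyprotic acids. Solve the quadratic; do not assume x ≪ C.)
pH = 3.41

x² + Ka₁·x − Ka₁·C = 0 with Ka₁ = 4.30e-07, C = 0.349.
x = (−Ka₁ + √(Ka₁² + 4·Ka₁·C))/2 = 3.8717e-04 M, so pH = 3.41.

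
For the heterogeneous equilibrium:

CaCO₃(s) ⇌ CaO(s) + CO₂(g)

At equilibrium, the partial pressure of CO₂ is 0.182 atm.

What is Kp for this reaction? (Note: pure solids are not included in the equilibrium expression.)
K_p = 0.182

Solids (CaCO₃, CaO) have activity 1 and are excluded.
Kp = P(CO₂) = 0.182.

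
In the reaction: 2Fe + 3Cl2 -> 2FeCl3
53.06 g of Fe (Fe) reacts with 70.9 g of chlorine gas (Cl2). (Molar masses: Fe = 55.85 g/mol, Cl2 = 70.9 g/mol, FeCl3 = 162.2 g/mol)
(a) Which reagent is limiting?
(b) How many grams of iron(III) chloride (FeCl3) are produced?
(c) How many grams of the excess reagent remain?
(a) Cl2, (b) 108.1 g, (c) 15.83 g

Moles of Fe = 53.06 g ÷ 55.85 g/mol = 0.950045 mol
Moles of Cl2 = 70.9 g ÷ 70.9 g/mol = 1 mol
Moles ÷ coefficient: Fe: 0.950045/2 = 0.475, Cl2: 1/3 = 0.3333
(a) Cl2 has the smaller value, so Cl2 is the limiting reagent.
(b) Moles of FeCl3 = 1 mol Cl2 × (2/3) = 0.666667 mol; mass = 0.666667 mol × 162.2 g/mol = 108.1 g
(c) Fe consumed = 1 × (2/3) = 0.666667 mol; remaining = 0.950045 − 0.666667 = 0.283378 mol; mass = 0.283378 mol × 55.85 g/mol = 15.83 g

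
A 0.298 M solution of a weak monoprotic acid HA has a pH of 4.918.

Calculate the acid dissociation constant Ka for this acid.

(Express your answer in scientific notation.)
K_a = 4.90e-10

[H⁺] = 10^(−pH) = 10^(−4.918) = 1.208e-05 M. For HA ⇌ H⁺ + A⁻, Ka = x²/(C − x) = (1.208e-05)²/(0.298 − 1.208e-05) = 4.90e-10.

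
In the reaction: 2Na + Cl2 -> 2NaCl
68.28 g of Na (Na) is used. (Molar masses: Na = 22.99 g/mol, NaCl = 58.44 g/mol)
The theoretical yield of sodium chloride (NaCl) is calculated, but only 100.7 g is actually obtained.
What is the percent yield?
Moles of Na = 68.28 g ÷ 22.99 g/mol = 2.96999 mol
Mole ratio: 2 mol NaCl / 2 mol Na
Moles of NaCl = 2.96999 × (2/2) = 2.96999 mol
Theoretical yield = 2.96999 mol × 58.44 g/mol = 173.57 g
Actual yield = 100.7 g
Percent yield = (100.7 / 173.57) × 100% = 58.0%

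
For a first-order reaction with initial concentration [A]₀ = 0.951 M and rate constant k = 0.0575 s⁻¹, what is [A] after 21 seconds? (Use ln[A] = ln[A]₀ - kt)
0.2843 M

ln[A] = ln[A]₀ - k·t = ln(0.951) - (0.0575)·(21) = -0.0502 - 1.2075 = -1.2577
[A] = e^(-1.2577) = 0.2843 M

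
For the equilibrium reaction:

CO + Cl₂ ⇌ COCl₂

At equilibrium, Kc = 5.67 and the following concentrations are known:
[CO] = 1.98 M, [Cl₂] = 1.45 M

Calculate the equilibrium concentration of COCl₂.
[COCl₂] = 16.2786 M

Kc = ([COCl₂]) / ([CO] × [Cl₂]) = 5.67
[COCl₂]^1 = Kc · (reactant terms)/(other product terms) = 5.67 · 2.871 / 1 = 16.279
[COCl₂] = 16.2786 M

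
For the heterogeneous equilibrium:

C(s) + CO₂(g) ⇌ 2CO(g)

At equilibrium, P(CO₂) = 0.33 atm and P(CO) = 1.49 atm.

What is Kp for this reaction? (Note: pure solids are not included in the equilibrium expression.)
K_p = 6.728

Solid C is excluded.
Kp = P(CO)²/P(CO₂) = (1.49)²/0.33 = 2.22/0.33 = 6.728.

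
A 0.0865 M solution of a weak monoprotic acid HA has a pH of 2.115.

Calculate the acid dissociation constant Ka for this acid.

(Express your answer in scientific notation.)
K_a = 7.47e-04

[H⁺] = 10^(−pH) = 10^(−2.115) = 7.674e-03 M. For HA ⇌ H⁺ + A⁻, Ka = x²/(C − x) = (7.674e-03)²/(0.0865 − 7.674e-03) = 7.47e-04.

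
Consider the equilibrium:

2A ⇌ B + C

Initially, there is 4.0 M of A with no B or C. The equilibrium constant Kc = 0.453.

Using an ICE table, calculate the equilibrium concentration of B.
[B] = 1.148 M

ICE: [A] = 4.0 − 2x, [B] = [C] = x.
Kc = x²/(4.0 − 2x)² = 0.453 ⇒ √Kc = x/(4.0 − 2x).
x = √0.453·4.0/(1 + 2√0.453) = 0.67305·4.0/2.3461 = 1.1475.
[B] = x = 1.148 M.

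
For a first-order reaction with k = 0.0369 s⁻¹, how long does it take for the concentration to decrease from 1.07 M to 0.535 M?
18.78 s

From ln[A] = ln[A]₀ - k·t: t = ln([A]₀/[A])/k = ln(1.07/0.535)/0.0369 = ln(2.0000)/0.0369 = 0.6931/0.0369 = 18.78 s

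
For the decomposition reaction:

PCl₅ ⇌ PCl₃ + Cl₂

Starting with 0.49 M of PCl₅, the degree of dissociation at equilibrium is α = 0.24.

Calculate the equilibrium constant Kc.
K_c = 0.0371

x = α·[A]₀ = 0.24 × 0.49 = 0.1176 M dissociated.
At eq: [PCl₅] = 0.49 − 0.1176 = 0.3724 M; [PCl₃] = [Cl₂] = x = 0.1176 M.
Kc = [PCl₃][Cl₂]/[PCl₅] = (0.1176)²/0.3724 = 0.03714.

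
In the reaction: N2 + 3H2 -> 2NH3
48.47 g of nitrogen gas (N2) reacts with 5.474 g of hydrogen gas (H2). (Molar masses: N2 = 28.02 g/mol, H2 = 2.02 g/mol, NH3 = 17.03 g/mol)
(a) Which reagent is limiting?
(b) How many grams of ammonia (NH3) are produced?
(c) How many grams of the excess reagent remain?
(a) H2, (b) 30.77 g, (c) 23.16 g

Moles of N2 = 48.47 g ÷ 28.02 g/mol = 1.72984 mol
Moles of H2 = 5.474 g ÷ 2.02 g/mol = 2.7099 mol
Moles ÷ coefficient: N2: 1.72984/1 = 1.73, H2: 2.7099/3 = 0.9033
(a) H2 has the smaller value, so H2 is the limiting reagent.
(b) Moles of NH3 = 2.7099 mol H2 × (2/3) = 1.8066 mol; mass = 1.8066 mol × 17.03 g/mol = 30.77 g
(c) N2 consumed = 2.7099 × (1/3) = 0.9033 mol; remaining = 1.72984 − 0.9033 = 0.826536 mol; mass = 0.826536 mol × 28.02 g/mol = 23.16 g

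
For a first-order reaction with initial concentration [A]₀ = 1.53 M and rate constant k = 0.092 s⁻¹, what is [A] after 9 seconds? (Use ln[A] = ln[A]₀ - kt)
0.6685 M

ln[A] = ln[A]₀ - k·t = ln(1.53) - (0.092)·(9) = 0.4253 - 0.8280 = -0.4027
[A] = e^(-0.4027) = 0.6685 M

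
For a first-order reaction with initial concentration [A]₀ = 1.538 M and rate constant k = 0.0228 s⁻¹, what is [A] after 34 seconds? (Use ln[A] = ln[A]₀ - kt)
0.7084 M

ln[A] = ln[A]₀ - k·t = ln(1.538) - (0.0228)·(34) = 0.4305 - 0.7752 = -0.3447
[A] = e^(-0.3447) = 0.7084 M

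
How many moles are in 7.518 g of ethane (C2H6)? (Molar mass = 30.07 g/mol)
Moles = 7.518 g ÷ 30.07 g/mol = 0.25 mol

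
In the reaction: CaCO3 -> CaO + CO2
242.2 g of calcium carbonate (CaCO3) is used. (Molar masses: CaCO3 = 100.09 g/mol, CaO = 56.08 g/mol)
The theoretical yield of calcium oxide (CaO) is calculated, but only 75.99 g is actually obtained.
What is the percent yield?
Moles of CaCO3 = 242.2 g ÷ 100.09 g/mol = 2.41982 mol
Mole ratio: 1 mol CaO / 1 mol CaCO3
Moles of CaO = 2.41982 × (1/1) = 2.41982 mol
Theoretical yield = 2.41982 mol × 56.08 g/mol = 135.7 g
Actual yield = 75.99 g
Percent yield = (75.99 / 135.7) × 100% = 56.0%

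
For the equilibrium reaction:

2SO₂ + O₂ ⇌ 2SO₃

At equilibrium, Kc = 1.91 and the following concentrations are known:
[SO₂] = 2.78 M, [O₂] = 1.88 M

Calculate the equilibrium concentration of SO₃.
[SO₃] = 5.2679 M

Kc = ([SO₃]^2) / ([SO₂]^2 × [O₂]) = 1.91
[SO₃]^2 = Kc · (reactant terms)/(other product terms) = 1.91 · 14.529 / 1 = 27.751
[SO₃] = (27.751)^(1/2) = 5.2679 M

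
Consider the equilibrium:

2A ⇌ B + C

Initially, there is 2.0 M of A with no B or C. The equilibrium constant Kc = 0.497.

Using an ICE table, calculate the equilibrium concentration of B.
[B] = 0.585 M

ICE: [A] = 2.0 − 2x, [B] = [C] = x.
Kc = x²/(2.0 − 2x)² = 0.497 ⇒ √Kc = x/(2.0 − 2x).
x = √0.497·2.0/(1 + 2√0.497) = 0.70498·2.0/2.41 = 0.58506.
[B] = x = 0.585 M.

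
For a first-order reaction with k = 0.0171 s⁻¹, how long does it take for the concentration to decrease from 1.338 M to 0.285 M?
90.44 s

From ln[A] = ln[A]₀ - k·t: t = ln([A]₀/[A])/k = ln(1.338/0.285)/0.0171 = ln(4.6947)/0.0171 = 1.5464/0.0171 = 90.44 s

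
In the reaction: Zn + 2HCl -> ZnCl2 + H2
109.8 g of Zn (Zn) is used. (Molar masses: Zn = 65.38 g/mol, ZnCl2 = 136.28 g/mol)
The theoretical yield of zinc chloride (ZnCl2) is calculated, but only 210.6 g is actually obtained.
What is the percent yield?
Moles of Zn = 109.8 g ÷ 65.38 g/mol = 1.67941 mol
Mole ratio: 1 mol ZnCl2 / 1 mol Zn
Moles of ZnCl2 = 1.67941 × (1/1) = 1.67941 mol
Theoretical yield = 1.67941 mol × 136.28 g/mol = 228.87 g
Actual yield = 210.6 g
Percent yield = (210.6 / 228.87) × 100% = 92.0%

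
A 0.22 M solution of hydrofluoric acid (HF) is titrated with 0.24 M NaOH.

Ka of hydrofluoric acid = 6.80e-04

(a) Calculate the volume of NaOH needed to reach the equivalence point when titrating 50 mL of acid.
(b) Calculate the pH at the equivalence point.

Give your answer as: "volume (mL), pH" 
V = 45.8 mL, pH = 8.11

(a) At equivalence: moles acid = moles base.
moles acid = 0.22 × 0.05 = 0.011 mol; V_NaOH = 0.011/0.24 = 0.04583 L = 45.8 mL.
(b) At equivalence, all acid → conjugate base A⁻ at [A⁻] = 0.011/0.09583 = 0.1148 M.
Kb = Kw/Ka = 1.0e-14/6.80e-04 = 1.471e-11; [OH⁻] = √(Kb·[A⁻]) = 1.299e-06; pOH = 5.89; pH = 14 − pOH = 8.11.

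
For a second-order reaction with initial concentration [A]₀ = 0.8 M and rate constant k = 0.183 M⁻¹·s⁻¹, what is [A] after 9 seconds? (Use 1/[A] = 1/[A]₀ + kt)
0.3452 M

1/[A] = 1/[A]₀ + k·t = 1/0.8 + (0.183)·(9) = 1.2500 + 1.6470 = 2.8970
[A] = 1/2.8970 = 0.3452 M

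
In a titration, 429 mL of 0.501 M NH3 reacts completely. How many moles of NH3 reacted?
Moles = Molarity × Volume (L)
Moles = 0.501 M × 0.429 L = 0.2149 mol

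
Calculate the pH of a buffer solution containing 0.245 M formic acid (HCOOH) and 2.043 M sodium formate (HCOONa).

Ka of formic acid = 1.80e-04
pH = 4.67

pKa = -log(1.80e-04) = 3.74. pH = pKa + log([A⁻]/[HA]) = 3.74 + log(2.043/0.245)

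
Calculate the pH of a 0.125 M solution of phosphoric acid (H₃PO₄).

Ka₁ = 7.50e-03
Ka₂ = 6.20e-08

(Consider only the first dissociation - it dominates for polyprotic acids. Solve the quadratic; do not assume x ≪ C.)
pH = 1.57

x² + Ka₁·x − Ka₁·C = 0 with Ka₁ = 7.50e-03, C = 0.125.
x = (−Ka₁ + √(Ka₁² + 4·Ka₁·C))/2 = 2.7097e-02 M, so pH = 1.57.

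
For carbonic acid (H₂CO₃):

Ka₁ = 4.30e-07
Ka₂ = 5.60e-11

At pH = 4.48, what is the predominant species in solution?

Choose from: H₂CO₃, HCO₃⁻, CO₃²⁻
H₂CO₃

pKa1 = 6.37, pKa2 = 10.25. Each pKa is the crossover between adjacent species; pH = 4.48 lies in the region where H₂CO₃ predominates.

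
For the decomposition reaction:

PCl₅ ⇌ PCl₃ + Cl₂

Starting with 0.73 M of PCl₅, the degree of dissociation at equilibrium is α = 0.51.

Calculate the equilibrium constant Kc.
K_c = 0.3875

x = α·[A]₀ = 0.51 × 0.73 = 0.3723 M dissociated.
At eq: [PCl₅] = 0.73 − 0.3723 = 0.3577 M; [PCl₃] = [Cl₂] = x = 0.3723 M.
Kc = [PCl₃][Cl₂]/[PCl₅] = (0.3723)²/0.3577 = 0.3875.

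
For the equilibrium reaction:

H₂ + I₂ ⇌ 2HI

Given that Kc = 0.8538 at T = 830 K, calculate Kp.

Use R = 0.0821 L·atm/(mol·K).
K_p = 0.8538

Δn = (moles gaseous products) − (moles gaseous reactants) = 0
T = 830 K; RT = 0.0821 × 830 = 68.143
Kp = Kc·(RT)^Δn = 0.8538 × (68.143)^0 = 0.8538 × 1 = 0.8538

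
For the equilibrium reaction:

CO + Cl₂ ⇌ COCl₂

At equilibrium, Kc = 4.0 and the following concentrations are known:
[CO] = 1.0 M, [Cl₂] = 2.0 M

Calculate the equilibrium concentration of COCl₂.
[COCl₂] = 8.0000 M

Kc = ([COCl₂]) / ([CO] × [Cl₂]) = 4.0
[COCl₂]^1 = Kc · (reactant terms)/(other product terms) = 4.0 · 2 / 1 = 8
[COCl₂] = 8.0000 M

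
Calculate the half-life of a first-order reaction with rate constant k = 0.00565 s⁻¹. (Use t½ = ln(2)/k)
122.68 s

t½ = ln(2)/k = 0.6931/0.00565 = 122.68 s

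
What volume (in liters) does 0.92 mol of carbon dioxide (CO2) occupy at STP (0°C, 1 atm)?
At STP, 1 mol of gas occupies 22.4 L
Volume = 0.92 mol × 22.4 L/mol = 20.61 L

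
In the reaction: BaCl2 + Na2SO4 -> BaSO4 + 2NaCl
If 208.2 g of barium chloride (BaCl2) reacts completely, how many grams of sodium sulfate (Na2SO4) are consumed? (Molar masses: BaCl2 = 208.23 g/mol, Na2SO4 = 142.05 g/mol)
Moles of BaCl2 = 208.2 g ÷ 208.23 g/mol = 0.999856 mol
Mole ratio: 1 mol Na2SO4 / 1 mol BaCl2
Moles of Na2SO4 = 0.999856 × (1/1) = 0.999856 mol
Mass of Na2SO4 = 0.999856 mol × 142.05 g/mol = 142 g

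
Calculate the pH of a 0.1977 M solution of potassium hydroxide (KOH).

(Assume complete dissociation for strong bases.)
pH = 13.30

[OH⁻] = 0.1977 M for strong base. pOH = -log[OH⁻] = 0.70, pH = 14 - pOH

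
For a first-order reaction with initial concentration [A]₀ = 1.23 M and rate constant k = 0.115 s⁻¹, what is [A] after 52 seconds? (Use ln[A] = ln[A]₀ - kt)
0.0031 M

ln[A] = ln[A]₀ - k·t = ln(1.23) - (0.115)·(52) = 0.2070 - 5.9800 = -5.7730
[A] = e^(-5.7730) = 0.0031 M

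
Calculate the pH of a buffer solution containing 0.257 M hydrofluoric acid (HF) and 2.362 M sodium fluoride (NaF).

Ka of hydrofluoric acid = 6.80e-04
pH = 4.13

pKa = -log(6.80e-04) = 3.17. pH = pKa + log([A⁻]/[HA]) = 3.17 + log(2.362/0.257)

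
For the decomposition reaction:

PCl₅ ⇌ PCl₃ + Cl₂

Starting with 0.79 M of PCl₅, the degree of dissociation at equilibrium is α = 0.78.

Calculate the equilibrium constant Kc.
K_c = 2.1847

x = α·[A]₀ = 0.78 × 0.79 = 0.6162 M dissociated.
At eq: [PCl₅] = 0.79 − 0.6162 = 0.1738 M; [PCl₃] = [Cl₂] = x = 0.6162 M.
Kc = [PCl₃][Cl₂]/[PCl₅] = (0.6162)²/0.1738 = 2.185.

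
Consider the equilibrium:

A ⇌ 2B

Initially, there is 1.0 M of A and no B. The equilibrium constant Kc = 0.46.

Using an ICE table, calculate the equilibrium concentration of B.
[B] = 0.573 M

ICE: [A] = 1.0 − x, [B] = 2x.
Kc = (2x)²/(1.0 − x) = 0.46 ⇒ 4x² + 0.46x − 0.46 = 0.
x = (−0.46 + √(0.46² + 4·4·0.46))/(2·4) = (−0.46 + √7.5716)/8 = 0.28646.
[B] = 2x = 0.573 M.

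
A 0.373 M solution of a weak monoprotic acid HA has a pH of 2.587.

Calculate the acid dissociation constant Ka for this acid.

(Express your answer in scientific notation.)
K_a = 1.81e-05

[H⁺] = 10^(−pH) = 10^(−2.587) = 2.588e-03 M. For HA ⇌ H⁺ + A⁻, Ka = x²/(C − x) = (2.588e-03)²/(0.373 − 2.588e-03) = 1.81e-05.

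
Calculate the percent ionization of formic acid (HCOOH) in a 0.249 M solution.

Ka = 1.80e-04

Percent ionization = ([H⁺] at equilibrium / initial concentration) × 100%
Percent ionization = 2.65%

Let x = [H⁺]. Ka = x²/(C - x) ⇒ x² + (1.80e-04)x - (1.80e-04)(0.249) = 0. x = 6.6054e-03. Percent = (6.6054e-03/0.249) × 100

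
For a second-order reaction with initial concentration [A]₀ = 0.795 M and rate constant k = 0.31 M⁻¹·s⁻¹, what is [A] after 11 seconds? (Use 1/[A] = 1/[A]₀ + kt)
0.2142 M

1/[A] = 1/[A]₀ + k·t = 1/0.795 + (0.31)·(11) = 1.2579 + 3.4100 = 4.6679
[A] = 1/4.6679 = 0.2142 M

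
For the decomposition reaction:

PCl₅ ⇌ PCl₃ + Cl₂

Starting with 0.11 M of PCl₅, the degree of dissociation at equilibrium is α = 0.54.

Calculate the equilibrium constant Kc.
K_c = 0.0697

x = α·[A]₀ = 0.54 × 0.11 = 0.0594 M dissociated.
At eq: [PCl₅] = 0.11 − 0.0594 = 0.0506 M; [PCl₃] = [Cl₂] = x = 0.0594 M.
Kc = [PCl₃][Cl₂]/[PCl₅] = (0.0594)²/0.0506 = 0.06973.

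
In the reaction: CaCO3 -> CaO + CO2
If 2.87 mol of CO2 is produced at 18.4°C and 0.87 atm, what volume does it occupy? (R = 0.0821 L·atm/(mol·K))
T = 18.4°C + 273.15 = 291.55 K
V = nRT/P = (2.87 × 0.0821 × 291.55) / 0.87
V = 78.96 L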